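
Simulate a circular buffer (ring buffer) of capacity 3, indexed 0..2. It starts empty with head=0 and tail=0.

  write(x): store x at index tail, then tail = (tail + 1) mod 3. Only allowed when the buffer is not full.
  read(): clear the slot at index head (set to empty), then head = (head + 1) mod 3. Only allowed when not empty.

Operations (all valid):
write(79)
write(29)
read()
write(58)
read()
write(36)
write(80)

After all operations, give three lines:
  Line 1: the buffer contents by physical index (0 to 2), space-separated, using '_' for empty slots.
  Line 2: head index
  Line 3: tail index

write(79): buf=[79 _ _], head=0, tail=1, size=1
write(29): buf=[79 29 _], head=0, tail=2, size=2
read(): buf=[_ 29 _], head=1, tail=2, size=1
write(58): buf=[_ 29 58], head=1, tail=0, size=2
read(): buf=[_ _ 58], head=2, tail=0, size=1
write(36): buf=[36 _ 58], head=2, tail=1, size=2
write(80): buf=[36 80 58], head=2, tail=2, size=3

Answer: 36 80 58
2
2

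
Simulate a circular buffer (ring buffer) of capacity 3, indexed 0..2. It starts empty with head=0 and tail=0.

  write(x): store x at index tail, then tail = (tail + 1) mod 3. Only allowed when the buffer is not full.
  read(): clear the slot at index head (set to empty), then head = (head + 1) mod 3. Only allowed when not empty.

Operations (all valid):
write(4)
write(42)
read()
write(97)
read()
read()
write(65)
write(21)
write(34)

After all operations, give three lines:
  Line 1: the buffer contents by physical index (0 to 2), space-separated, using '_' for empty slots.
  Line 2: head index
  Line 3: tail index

write(4): buf=[4 _ _], head=0, tail=1, size=1
write(42): buf=[4 42 _], head=0, tail=2, size=2
read(): buf=[_ 42 _], head=1, tail=2, size=1
write(97): buf=[_ 42 97], head=1, tail=0, size=2
read(): buf=[_ _ 97], head=2, tail=0, size=1
read(): buf=[_ _ _], head=0, tail=0, size=0
write(65): buf=[65 _ _], head=0, tail=1, size=1
write(21): buf=[65 21 _], head=0, tail=2, size=2
write(34): buf=[65 21 34], head=0, tail=0, size=3

Answer: 65 21 34
0
0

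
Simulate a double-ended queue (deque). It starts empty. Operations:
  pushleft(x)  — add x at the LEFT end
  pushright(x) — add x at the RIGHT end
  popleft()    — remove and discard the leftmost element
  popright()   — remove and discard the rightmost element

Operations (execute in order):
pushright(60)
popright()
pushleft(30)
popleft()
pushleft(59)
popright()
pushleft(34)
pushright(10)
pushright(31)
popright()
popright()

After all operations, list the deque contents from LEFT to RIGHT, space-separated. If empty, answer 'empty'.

pushright(60): [60]
popright(): []
pushleft(30): [30]
popleft(): []
pushleft(59): [59]
popright(): []
pushleft(34): [34]
pushright(10): [34, 10]
pushright(31): [34, 10, 31]
popright(): [34, 10]
popright(): [34]

Answer: 34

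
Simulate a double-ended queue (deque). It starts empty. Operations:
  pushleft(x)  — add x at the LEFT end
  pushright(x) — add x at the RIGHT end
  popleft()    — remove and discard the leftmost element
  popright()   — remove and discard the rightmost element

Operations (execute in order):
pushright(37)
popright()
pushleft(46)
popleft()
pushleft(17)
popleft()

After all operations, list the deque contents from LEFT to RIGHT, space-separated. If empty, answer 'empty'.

Answer: empty

Derivation:
pushright(37): [37]
popright(): []
pushleft(46): [46]
popleft(): []
pushleft(17): [17]
popleft(): []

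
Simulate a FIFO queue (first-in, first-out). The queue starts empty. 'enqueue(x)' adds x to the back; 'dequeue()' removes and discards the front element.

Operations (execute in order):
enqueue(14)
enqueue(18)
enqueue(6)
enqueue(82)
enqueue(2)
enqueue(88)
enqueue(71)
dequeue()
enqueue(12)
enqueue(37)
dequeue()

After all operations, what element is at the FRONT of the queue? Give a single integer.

Answer: 6

Derivation:
enqueue(14): queue = [14]
enqueue(18): queue = [14, 18]
enqueue(6): queue = [14, 18, 6]
enqueue(82): queue = [14, 18, 6, 82]
enqueue(2): queue = [14, 18, 6, 82, 2]
enqueue(88): queue = [14, 18, 6, 82, 2, 88]
enqueue(71): queue = [14, 18, 6, 82, 2, 88, 71]
dequeue(): queue = [18, 6, 82, 2, 88, 71]
enqueue(12): queue = [18, 6, 82, 2, 88, 71, 12]
enqueue(37): queue = [18, 6, 82, 2, 88, 71, 12, 37]
dequeue(): queue = [6, 82, 2, 88, 71, 12, 37]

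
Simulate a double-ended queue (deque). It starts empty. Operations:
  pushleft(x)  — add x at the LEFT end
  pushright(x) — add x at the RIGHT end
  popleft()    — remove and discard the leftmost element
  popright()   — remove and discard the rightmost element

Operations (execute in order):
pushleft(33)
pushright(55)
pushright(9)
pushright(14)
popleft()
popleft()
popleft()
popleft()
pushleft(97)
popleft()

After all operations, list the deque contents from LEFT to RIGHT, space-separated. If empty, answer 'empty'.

pushleft(33): [33]
pushright(55): [33, 55]
pushright(9): [33, 55, 9]
pushright(14): [33, 55, 9, 14]
popleft(): [55, 9, 14]
popleft(): [9, 14]
popleft(): [14]
popleft(): []
pushleft(97): [97]
popleft(): []

Answer: empty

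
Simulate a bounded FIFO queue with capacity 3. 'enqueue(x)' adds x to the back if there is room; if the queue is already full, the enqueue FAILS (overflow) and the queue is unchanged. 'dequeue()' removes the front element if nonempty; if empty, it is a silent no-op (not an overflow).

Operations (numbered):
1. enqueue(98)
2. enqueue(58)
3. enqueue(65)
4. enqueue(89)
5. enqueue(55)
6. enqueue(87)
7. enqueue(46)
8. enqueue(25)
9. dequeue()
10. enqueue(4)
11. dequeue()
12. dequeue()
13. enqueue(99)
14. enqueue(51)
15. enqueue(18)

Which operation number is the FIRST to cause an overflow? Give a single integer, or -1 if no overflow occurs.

Answer: 4

Derivation:
1. enqueue(98): size=1
2. enqueue(58): size=2
3. enqueue(65): size=3
4. enqueue(89): size=3=cap → OVERFLOW (fail)
5. enqueue(55): size=3=cap → OVERFLOW (fail)
6. enqueue(87): size=3=cap → OVERFLOW (fail)
7. enqueue(46): size=3=cap → OVERFLOW (fail)
8. enqueue(25): size=3=cap → OVERFLOW (fail)
9. dequeue(): size=2
10. enqueue(4): size=3
11. dequeue(): size=2
12. dequeue(): size=1
13. enqueue(99): size=2
14. enqueue(51): size=3
15. enqueue(18): size=3=cap → OVERFLOW (fail)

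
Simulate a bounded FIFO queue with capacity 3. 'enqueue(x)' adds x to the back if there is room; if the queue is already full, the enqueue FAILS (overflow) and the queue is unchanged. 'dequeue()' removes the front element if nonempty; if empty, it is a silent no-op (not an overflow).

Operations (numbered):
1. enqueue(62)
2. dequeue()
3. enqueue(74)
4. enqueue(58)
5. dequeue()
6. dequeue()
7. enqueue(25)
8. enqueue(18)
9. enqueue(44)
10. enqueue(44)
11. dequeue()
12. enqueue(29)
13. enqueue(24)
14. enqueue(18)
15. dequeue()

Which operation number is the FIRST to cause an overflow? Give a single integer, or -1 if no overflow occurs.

1. enqueue(62): size=1
2. dequeue(): size=0
3. enqueue(74): size=1
4. enqueue(58): size=2
5. dequeue(): size=1
6. dequeue(): size=0
7. enqueue(25): size=1
8. enqueue(18): size=2
9. enqueue(44): size=3
10. enqueue(44): size=3=cap → OVERFLOW (fail)
11. dequeue(): size=2
12. enqueue(29): size=3
13. enqueue(24): size=3=cap → OVERFLOW (fail)
14. enqueue(18): size=3=cap → OVERFLOW (fail)
15. dequeue(): size=2

Answer: 10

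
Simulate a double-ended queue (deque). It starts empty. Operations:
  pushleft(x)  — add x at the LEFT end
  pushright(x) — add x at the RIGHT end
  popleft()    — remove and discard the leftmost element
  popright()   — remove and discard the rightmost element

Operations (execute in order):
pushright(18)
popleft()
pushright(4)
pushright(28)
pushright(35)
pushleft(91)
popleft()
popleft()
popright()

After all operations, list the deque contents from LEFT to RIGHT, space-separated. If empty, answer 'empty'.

Answer: 28

Derivation:
pushright(18): [18]
popleft(): []
pushright(4): [4]
pushright(28): [4, 28]
pushright(35): [4, 28, 35]
pushleft(91): [91, 4, 28, 35]
popleft(): [4, 28, 35]
popleft(): [28, 35]
popright(): [28]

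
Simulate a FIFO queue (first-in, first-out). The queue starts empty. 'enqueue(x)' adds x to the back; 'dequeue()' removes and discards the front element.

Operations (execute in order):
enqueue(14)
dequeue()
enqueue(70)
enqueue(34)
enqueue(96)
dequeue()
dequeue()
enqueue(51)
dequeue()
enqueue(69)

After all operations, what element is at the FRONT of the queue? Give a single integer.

Answer: 51

Derivation:
enqueue(14): queue = [14]
dequeue(): queue = []
enqueue(70): queue = [70]
enqueue(34): queue = [70, 34]
enqueue(96): queue = [70, 34, 96]
dequeue(): queue = [34, 96]
dequeue(): queue = [96]
enqueue(51): queue = [96, 51]
dequeue(): queue = [51]
enqueue(69): queue = [51, 69]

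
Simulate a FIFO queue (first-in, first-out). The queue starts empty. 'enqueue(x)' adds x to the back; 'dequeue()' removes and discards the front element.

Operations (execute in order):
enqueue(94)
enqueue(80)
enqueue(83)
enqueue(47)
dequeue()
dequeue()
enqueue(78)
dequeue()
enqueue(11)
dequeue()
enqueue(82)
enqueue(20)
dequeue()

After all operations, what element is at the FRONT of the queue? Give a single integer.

Answer: 11

Derivation:
enqueue(94): queue = [94]
enqueue(80): queue = [94, 80]
enqueue(83): queue = [94, 80, 83]
enqueue(47): queue = [94, 80, 83, 47]
dequeue(): queue = [80, 83, 47]
dequeue(): queue = [83, 47]
enqueue(78): queue = [83, 47, 78]
dequeue(): queue = [47, 78]
enqueue(11): queue = [47, 78, 11]
dequeue(): queue = [78, 11]
enqueue(82): queue = [78, 11, 82]
enqueue(20): queue = [78, 11, 82, 20]
dequeue(): queue = [11, 82, 20]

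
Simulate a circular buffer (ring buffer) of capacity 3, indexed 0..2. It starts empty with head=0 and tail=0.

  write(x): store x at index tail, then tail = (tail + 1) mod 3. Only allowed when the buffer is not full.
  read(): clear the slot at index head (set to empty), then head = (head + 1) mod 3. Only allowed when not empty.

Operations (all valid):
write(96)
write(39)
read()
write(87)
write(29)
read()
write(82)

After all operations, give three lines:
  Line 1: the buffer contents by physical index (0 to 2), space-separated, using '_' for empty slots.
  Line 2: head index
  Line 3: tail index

Answer: 29 82 87
2
2

Derivation:
write(96): buf=[96 _ _], head=0, tail=1, size=1
write(39): buf=[96 39 _], head=0, tail=2, size=2
read(): buf=[_ 39 _], head=1, tail=2, size=1
write(87): buf=[_ 39 87], head=1, tail=0, size=2
write(29): buf=[29 39 87], head=1, tail=1, size=3
read(): buf=[29 _ 87], head=2, tail=1, size=2
write(82): buf=[29 82 87], head=2, tail=2, size=3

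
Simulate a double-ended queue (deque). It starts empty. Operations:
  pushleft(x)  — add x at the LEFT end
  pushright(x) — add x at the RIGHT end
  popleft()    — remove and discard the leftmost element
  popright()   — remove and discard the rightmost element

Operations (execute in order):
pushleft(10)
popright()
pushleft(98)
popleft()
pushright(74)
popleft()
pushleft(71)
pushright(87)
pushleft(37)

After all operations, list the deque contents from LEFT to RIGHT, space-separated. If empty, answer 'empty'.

Answer: 37 71 87

Derivation:
pushleft(10): [10]
popright(): []
pushleft(98): [98]
popleft(): []
pushright(74): [74]
popleft(): []
pushleft(71): [71]
pushright(87): [71, 87]
pushleft(37): [37, 71, 87]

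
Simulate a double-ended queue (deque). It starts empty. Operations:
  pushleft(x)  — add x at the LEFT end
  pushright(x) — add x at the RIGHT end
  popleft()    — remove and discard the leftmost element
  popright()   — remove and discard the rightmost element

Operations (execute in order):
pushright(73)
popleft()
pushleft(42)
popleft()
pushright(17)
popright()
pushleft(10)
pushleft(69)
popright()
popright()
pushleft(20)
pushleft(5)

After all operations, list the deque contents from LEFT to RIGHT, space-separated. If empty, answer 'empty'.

Answer: 5 20

Derivation:
pushright(73): [73]
popleft(): []
pushleft(42): [42]
popleft(): []
pushright(17): [17]
popright(): []
pushleft(10): [10]
pushleft(69): [69, 10]
popright(): [69]
popright(): []
pushleft(20): [20]
pushleft(5): [5, 20]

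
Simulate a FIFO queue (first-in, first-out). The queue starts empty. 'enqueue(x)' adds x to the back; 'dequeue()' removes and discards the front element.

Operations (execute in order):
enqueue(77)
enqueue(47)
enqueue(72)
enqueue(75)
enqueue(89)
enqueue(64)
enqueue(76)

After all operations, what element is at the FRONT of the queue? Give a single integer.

enqueue(77): queue = [77]
enqueue(47): queue = [77, 47]
enqueue(72): queue = [77, 47, 72]
enqueue(75): queue = [77, 47, 72, 75]
enqueue(89): queue = [77, 47, 72, 75, 89]
enqueue(64): queue = [77, 47, 72, 75, 89, 64]
enqueue(76): queue = [77, 47, 72, 75, 89, 64, 76]

Answer: 77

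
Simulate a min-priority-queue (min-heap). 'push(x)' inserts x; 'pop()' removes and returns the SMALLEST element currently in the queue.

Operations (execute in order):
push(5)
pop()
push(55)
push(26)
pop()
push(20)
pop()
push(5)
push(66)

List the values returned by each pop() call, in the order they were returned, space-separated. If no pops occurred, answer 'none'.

push(5): heap contents = [5]
pop() → 5: heap contents = []
push(55): heap contents = [55]
push(26): heap contents = [26, 55]
pop() → 26: heap contents = [55]
push(20): heap contents = [20, 55]
pop() → 20: heap contents = [55]
push(5): heap contents = [5, 55]
push(66): heap contents = [5, 55, 66]

Answer: 5 26 20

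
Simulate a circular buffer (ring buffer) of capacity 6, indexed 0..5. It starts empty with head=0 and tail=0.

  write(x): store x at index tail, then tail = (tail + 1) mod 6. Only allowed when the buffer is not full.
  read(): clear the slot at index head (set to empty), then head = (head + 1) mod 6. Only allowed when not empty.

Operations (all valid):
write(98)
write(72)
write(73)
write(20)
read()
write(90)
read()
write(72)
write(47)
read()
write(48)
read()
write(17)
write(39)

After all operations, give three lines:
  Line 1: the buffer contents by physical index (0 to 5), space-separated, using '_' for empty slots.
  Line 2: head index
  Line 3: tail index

write(98): buf=[98 _ _ _ _ _], head=0, tail=1, size=1
write(72): buf=[98 72 _ _ _ _], head=0, tail=2, size=2
write(73): buf=[98 72 73 _ _ _], head=0, tail=3, size=3
write(20): buf=[98 72 73 20 _ _], head=0, tail=4, size=4
read(): buf=[_ 72 73 20 _ _], head=1, tail=4, size=3
write(90): buf=[_ 72 73 20 90 _], head=1, tail=5, size=4
read(): buf=[_ _ 73 20 90 _], head=2, tail=5, size=3
write(72): buf=[_ _ 73 20 90 72], head=2, tail=0, size=4
write(47): buf=[47 _ 73 20 90 72], head=2, tail=1, size=5
read(): buf=[47 _ _ 20 90 72], head=3, tail=1, size=4
write(48): buf=[47 48 _ 20 90 72], head=3, tail=2, size=5
read(): buf=[47 48 _ _ 90 72], head=4, tail=2, size=4
write(17): buf=[47 48 17 _ 90 72], head=4, tail=3, size=5
write(39): buf=[47 48 17 39 90 72], head=4, tail=4, size=6

Answer: 47 48 17 39 90 72
4
4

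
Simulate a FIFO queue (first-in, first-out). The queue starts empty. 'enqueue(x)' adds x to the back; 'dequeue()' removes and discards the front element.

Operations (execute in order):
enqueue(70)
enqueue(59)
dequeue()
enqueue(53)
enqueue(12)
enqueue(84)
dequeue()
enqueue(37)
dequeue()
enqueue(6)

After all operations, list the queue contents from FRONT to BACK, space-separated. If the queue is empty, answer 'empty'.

Answer: 12 84 37 6

Derivation:
enqueue(70): [70]
enqueue(59): [70, 59]
dequeue(): [59]
enqueue(53): [59, 53]
enqueue(12): [59, 53, 12]
enqueue(84): [59, 53, 12, 84]
dequeue(): [53, 12, 84]
enqueue(37): [53, 12, 84, 37]
dequeue(): [12, 84, 37]
enqueue(6): [12, 84, 37, 6]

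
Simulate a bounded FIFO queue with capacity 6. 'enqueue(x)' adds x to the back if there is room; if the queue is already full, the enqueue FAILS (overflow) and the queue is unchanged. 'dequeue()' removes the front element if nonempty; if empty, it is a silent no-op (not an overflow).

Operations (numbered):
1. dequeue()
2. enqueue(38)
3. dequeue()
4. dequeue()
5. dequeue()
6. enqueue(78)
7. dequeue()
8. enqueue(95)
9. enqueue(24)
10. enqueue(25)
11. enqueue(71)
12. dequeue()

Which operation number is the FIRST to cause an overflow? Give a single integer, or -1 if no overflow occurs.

Answer: -1

Derivation:
1. dequeue(): empty, no-op, size=0
2. enqueue(38): size=1
3. dequeue(): size=0
4. dequeue(): empty, no-op, size=0
5. dequeue(): empty, no-op, size=0
6. enqueue(78): size=1
7. dequeue(): size=0
8. enqueue(95): size=1
9. enqueue(24): size=2
10. enqueue(25): size=3
11. enqueue(71): size=4
12. dequeue(): size=3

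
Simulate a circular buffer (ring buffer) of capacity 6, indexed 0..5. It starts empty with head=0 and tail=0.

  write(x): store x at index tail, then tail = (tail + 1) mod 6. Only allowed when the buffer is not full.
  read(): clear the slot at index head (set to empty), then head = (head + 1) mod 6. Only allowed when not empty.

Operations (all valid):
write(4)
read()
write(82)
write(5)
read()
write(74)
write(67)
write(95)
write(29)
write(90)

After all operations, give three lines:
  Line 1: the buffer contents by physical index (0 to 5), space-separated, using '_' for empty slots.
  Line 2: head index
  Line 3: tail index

write(4): buf=[4 _ _ _ _ _], head=0, tail=1, size=1
read(): buf=[_ _ _ _ _ _], head=1, tail=1, size=0
write(82): buf=[_ 82 _ _ _ _], head=1, tail=2, size=1
write(5): buf=[_ 82 5 _ _ _], head=1, tail=3, size=2
read(): buf=[_ _ 5 _ _ _], head=2, tail=3, size=1
write(74): buf=[_ _ 5 74 _ _], head=2, tail=4, size=2
write(67): buf=[_ _ 5 74 67 _], head=2, tail=5, size=3
write(95): buf=[_ _ 5 74 67 95], head=2, tail=0, size=4
write(29): buf=[29 _ 5 74 67 95], head=2, tail=1, size=5
write(90): buf=[29 90 5 74 67 95], head=2, tail=2, size=6

Answer: 29 90 5 74 67 95
2
2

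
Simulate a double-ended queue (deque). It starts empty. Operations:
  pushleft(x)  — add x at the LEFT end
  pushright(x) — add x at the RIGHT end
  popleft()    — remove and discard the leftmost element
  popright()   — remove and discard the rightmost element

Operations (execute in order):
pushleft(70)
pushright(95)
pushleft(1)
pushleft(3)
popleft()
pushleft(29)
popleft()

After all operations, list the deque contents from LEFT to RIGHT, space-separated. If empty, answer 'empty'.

pushleft(70): [70]
pushright(95): [70, 95]
pushleft(1): [1, 70, 95]
pushleft(3): [3, 1, 70, 95]
popleft(): [1, 70, 95]
pushleft(29): [29, 1, 70, 95]
popleft(): [1, 70, 95]

Answer: 1 70 95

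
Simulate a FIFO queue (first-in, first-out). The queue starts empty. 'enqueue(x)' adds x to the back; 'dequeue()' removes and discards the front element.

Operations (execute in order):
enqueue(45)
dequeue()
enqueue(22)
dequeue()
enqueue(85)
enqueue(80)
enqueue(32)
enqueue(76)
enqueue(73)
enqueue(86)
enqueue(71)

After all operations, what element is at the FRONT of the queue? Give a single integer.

Answer: 85

Derivation:
enqueue(45): queue = [45]
dequeue(): queue = []
enqueue(22): queue = [22]
dequeue(): queue = []
enqueue(85): queue = [85]
enqueue(80): queue = [85, 80]
enqueue(32): queue = [85, 80, 32]
enqueue(76): queue = [85, 80, 32, 76]
enqueue(73): queue = [85, 80, 32, 76, 73]
enqueue(86): queue = [85, 80, 32, 76, 73, 86]
enqueue(71): queue = [85, 80, 32, 76, 73, 86, 71]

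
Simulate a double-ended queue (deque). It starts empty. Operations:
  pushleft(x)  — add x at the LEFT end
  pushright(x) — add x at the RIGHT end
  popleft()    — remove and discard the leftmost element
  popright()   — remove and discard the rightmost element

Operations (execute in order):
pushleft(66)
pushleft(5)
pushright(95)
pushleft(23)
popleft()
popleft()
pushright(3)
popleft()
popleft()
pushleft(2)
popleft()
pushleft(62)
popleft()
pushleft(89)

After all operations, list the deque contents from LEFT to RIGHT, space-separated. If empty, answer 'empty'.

Answer: 89 3

Derivation:
pushleft(66): [66]
pushleft(5): [5, 66]
pushright(95): [5, 66, 95]
pushleft(23): [23, 5, 66, 95]
popleft(): [5, 66, 95]
popleft(): [66, 95]
pushright(3): [66, 95, 3]
popleft(): [95, 3]
popleft(): [3]
pushleft(2): [2, 3]
popleft(): [3]
pushleft(62): [62, 3]
popleft(): [3]
pushleft(89): [89, 3]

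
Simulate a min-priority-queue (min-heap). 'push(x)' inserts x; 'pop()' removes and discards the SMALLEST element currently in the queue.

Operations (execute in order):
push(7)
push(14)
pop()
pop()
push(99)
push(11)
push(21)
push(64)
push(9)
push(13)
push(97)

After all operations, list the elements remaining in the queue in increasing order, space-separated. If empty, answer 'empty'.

Answer: 9 11 13 21 64 97 99

Derivation:
push(7): heap contents = [7]
push(14): heap contents = [7, 14]
pop() → 7: heap contents = [14]
pop() → 14: heap contents = []
push(99): heap contents = [99]
push(11): heap contents = [11, 99]
push(21): heap contents = [11, 21, 99]
push(64): heap contents = [11, 21, 64, 99]
push(9): heap contents = [9, 11, 21, 64, 99]
push(13): heap contents = [9, 11, 13, 21, 64, 99]
push(97): heap contents = [9, 11, 13, 21, 64, 97, 99]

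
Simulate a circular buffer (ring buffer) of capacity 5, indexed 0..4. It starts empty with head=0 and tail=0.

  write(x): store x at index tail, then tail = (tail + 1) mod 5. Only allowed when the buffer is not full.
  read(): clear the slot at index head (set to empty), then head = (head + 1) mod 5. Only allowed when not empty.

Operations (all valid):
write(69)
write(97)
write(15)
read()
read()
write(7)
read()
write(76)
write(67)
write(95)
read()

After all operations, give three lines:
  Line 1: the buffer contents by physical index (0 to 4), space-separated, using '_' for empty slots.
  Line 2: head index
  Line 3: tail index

Answer: 67 95 _ _ 76
4
2

Derivation:
write(69): buf=[69 _ _ _ _], head=0, tail=1, size=1
write(97): buf=[69 97 _ _ _], head=0, tail=2, size=2
write(15): buf=[69 97 15 _ _], head=0, tail=3, size=3
read(): buf=[_ 97 15 _ _], head=1, tail=3, size=2
read(): buf=[_ _ 15 _ _], head=2, tail=3, size=1
write(7): buf=[_ _ 15 7 _], head=2, tail=4, size=2
read(): buf=[_ _ _ 7 _], head=3, tail=4, size=1
write(76): buf=[_ _ _ 7 76], head=3, tail=0, size=2
write(67): buf=[67 _ _ 7 76], head=3, tail=1, size=3
write(95): buf=[67 95 _ 7 76], head=3, tail=2, size=4
read(): buf=[67 95 _ _ 76], head=4, tail=2, size=3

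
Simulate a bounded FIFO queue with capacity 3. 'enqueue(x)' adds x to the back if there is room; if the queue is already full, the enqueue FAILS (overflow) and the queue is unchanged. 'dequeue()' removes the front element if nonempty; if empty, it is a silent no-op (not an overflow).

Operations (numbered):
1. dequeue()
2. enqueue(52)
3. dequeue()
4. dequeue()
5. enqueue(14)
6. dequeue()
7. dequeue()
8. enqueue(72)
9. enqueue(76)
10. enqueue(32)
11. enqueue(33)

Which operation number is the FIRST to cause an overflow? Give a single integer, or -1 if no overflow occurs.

1. dequeue(): empty, no-op, size=0
2. enqueue(52): size=1
3. dequeue(): size=0
4. dequeue(): empty, no-op, size=0
5. enqueue(14): size=1
6. dequeue(): size=0
7. dequeue(): empty, no-op, size=0
8. enqueue(72): size=1
9. enqueue(76): size=2
10. enqueue(32): size=3
11. enqueue(33): size=3=cap → OVERFLOW (fail)

Answer: 11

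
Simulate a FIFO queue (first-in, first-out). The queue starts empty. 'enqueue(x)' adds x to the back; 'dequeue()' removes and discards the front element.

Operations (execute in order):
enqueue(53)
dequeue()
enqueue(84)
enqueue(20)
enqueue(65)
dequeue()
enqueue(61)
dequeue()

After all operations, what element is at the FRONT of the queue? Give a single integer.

enqueue(53): queue = [53]
dequeue(): queue = []
enqueue(84): queue = [84]
enqueue(20): queue = [84, 20]
enqueue(65): queue = [84, 20, 65]
dequeue(): queue = [20, 65]
enqueue(61): queue = [20, 65, 61]
dequeue(): queue = [65, 61]

Answer: 65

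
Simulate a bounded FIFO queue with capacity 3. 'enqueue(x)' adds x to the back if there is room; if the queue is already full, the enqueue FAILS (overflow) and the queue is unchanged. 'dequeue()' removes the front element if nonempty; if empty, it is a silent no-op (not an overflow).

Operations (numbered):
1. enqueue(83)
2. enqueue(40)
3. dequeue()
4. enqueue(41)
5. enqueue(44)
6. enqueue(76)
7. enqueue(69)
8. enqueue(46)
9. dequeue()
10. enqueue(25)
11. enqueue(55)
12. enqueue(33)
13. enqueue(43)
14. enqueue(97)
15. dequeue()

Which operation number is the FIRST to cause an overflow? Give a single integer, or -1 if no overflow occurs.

Answer: 6

Derivation:
1. enqueue(83): size=1
2. enqueue(40): size=2
3. dequeue(): size=1
4. enqueue(41): size=2
5. enqueue(44): size=3
6. enqueue(76): size=3=cap → OVERFLOW (fail)
7. enqueue(69): size=3=cap → OVERFLOW (fail)
8. enqueue(46): size=3=cap → OVERFLOW (fail)
9. dequeue(): size=2
10. enqueue(25): size=3
11. enqueue(55): size=3=cap → OVERFLOW (fail)
12. enqueue(33): size=3=cap → OVERFLOW (fail)
13. enqueue(43): size=3=cap → OVERFLOW (fail)
14. enqueue(97): size=3=cap → OVERFLOW (fail)
15. dequeue(): size=2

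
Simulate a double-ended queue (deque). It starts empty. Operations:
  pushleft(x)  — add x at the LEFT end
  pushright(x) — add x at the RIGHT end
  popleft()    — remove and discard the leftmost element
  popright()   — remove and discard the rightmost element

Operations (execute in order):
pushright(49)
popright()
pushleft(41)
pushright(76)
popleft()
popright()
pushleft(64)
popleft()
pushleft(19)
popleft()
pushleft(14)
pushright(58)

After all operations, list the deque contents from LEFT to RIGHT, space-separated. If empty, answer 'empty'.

Answer: 14 58

Derivation:
pushright(49): [49]
popright(): []
pushleft(41): [41]
pushright(76): [41, 76]
popleft(): [76]
popright(): []
pushleft(64): [64]
popleft(): []
pushleft(19): [19]
popleft(): []
pushleft(14): [14]
pushright(58): [14, 58]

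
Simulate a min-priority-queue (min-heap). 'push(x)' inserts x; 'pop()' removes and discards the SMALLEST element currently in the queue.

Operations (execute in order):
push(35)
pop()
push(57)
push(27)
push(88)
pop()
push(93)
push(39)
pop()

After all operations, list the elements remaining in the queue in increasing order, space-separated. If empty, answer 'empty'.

push(35): heap contents = [35]
pop() → 35: heap contents = []
push(57): heap contents = [57]
push(27): heap contents = [27, 57]
push(88): heap contents = [27, 57, 88]
pop() → 27: heap contents = [57, 88]
push(93): heap contents = [57, 88, 93]
push(39): heap contents = [39, 57, 88, 93]
pop() → 39: heap contents = [57, 88, 93]

Answer: 57 88 93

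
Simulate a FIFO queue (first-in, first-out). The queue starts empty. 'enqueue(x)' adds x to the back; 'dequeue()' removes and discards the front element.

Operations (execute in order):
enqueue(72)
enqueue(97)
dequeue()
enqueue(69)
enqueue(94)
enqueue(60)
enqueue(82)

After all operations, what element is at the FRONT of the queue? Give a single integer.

enqueue(72): queue = [72]
enqueue(97): queue = [72, 97]
dequeue(): queue = [97]
enqueue(69): queue = [97, 69]
enqueue(94): queue = [97, 69, 94]
enqueue(60): queue = [97, 69, 94, 60]
enqueue(82): queue = [97, 69, 94, 60, 82]

Answer: 97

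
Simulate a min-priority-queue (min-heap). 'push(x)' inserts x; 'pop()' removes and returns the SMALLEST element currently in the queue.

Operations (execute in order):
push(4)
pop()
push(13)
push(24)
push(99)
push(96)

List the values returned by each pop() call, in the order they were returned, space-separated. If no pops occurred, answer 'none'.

push(4): heap contents = [4]
pop() → 4: heap contents = []
push(13): heap contents = [13]
push(24): heap contents = [13, 24]
push(99): heap contents = [13, 24, 99]
push(96): heap contents = [13, 24, 96, 99]

Answer: 4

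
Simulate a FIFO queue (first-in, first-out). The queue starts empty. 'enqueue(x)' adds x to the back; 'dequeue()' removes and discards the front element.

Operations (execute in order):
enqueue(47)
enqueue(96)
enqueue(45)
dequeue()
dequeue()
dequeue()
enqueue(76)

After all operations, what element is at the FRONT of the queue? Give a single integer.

enqueue(47): queue = [47]
enqueue(96): queue = [47, 96]
enqueue(45): queue = [47, 96, 45]
dequeue(): queue = [96, 45]
dequeue(): queue = [45]
dequeue(): queue = []
enqueue(76): queue = [76]

Answer: 76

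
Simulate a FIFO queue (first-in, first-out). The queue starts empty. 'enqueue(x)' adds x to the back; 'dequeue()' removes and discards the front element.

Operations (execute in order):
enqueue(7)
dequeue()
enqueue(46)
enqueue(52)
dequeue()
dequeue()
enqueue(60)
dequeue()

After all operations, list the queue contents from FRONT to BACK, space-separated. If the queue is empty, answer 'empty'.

enqueue(7): [7]
dequeue(): []
enqueue(46): [46]
enqueue(52): [46, 52]
dequeue(): [52]
dequeue(): []
enqueue(60): [60]
dequeue(): []

Answer: empty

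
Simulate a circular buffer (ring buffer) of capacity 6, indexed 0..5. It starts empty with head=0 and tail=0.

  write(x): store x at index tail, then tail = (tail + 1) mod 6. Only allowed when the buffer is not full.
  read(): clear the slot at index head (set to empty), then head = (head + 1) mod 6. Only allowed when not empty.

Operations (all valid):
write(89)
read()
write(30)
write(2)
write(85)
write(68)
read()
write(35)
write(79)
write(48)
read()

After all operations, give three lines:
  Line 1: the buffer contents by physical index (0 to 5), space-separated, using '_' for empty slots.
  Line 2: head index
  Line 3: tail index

Answer: 79 48 _ 85 68 35
3
2

Derivation:
write(89): buf=[89 _ _ _ _ _], head=0, tail=1, size=1
read(): buf=[_ _ _ _ _ _], head=1, tail=1, size=0
write(30): buf=[_ 30 _ _ _ _], head=1, tail=2, size=1
write(2): buf=[_ 30 2 _ _ _], head=1, tail=3, size=2
write(85): buf=[_ 30 2 85 _ _], head=1, tail=4, size=3
write(68): buf=[_ 30 2 85 68 _], head=1, tail=5, size=4
read(): buf=[_ _ 2 85 68 _], head=2, tail=5, size=3
write(35): buf=[_ _ 2 85 68 35], head=2, tail=0, size=4
write(79): buf=[79 _ 2 85 68 35], head=2, tail=1, size=5
write(48): buf=[79 48 2 85 68 35], head=2, tail=2, size=6
read(): buf=[79 48 _ 85 68 35], head=3, tail=2, size=5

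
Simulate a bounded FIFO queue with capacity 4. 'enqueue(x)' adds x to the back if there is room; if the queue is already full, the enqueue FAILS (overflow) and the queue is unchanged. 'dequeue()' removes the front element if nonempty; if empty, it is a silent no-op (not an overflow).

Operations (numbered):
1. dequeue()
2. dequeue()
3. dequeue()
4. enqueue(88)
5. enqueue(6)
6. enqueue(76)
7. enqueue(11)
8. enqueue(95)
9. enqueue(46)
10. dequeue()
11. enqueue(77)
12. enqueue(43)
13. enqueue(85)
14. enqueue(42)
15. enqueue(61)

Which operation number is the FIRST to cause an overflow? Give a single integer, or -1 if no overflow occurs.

Answer: 8

Derivation:
1. dequeue(): empty, no-op, size=0
2. dequeue(): empty, no-op, size=0
3. dequeue(): empty, no-op, size=0
4. enqueue(88): size=1
5. enqueue(6): size=2
6. enqueue(76): size=3
7. enqueue(11): size=4
8. enqueue(95): size=4=cap → OVERFLOW (fail)
9. enqueue(46): size=4=cap → OVERFLOW (fail)
10. dequeue(): size=3
11. enqueue(77): size=4
12. enqueue(43): size=4=cap → OVERFLOW (fail)
13. enqueue(85): size=4=cap → OVERFLOW (fail)
14. enqueue(42): size=4=cap → OVERFLOW (fail)
15. enqueue(61): size=4=cap → OVERFLOW (fail)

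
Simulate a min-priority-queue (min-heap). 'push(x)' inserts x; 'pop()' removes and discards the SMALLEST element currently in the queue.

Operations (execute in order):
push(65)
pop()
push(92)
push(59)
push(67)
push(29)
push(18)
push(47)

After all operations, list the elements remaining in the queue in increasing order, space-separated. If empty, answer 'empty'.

push(65): heap contents = [65]
pop() → 65: heap contents = []
push(92): heap contents = [92]
push(59): heap contents = [59, 92]
push(67): heap contents = [59, 67, 92]
push(29): heap contents = [29, 59, 67, 92]
push(18): heap contents = [18, 29, 59, 67, 92]
push(47): heap contents = [18, 29, 47, 59, 67, 92]

Answer: 18 29 47 59 67 92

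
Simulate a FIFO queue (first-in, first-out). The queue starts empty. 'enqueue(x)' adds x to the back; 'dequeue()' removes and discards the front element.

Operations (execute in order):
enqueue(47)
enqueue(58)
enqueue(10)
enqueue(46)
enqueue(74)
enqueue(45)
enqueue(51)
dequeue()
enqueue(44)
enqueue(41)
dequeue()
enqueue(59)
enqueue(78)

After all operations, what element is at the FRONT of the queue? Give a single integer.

Answer: 10

Derivation:
enqueue(47): queue = [47]
enqueue(58): queue = [47, 58]
enqueue(10): queue = [47, 58, 10]
enqueue(46): queue = [47, 58, 10, 46]
enqueue(74): queue = [47, 58, 10, 46, 74]
enqueue(45): queue = [47, 58, 10, 46, 74, 45]
enqueue(51): queue = [47, 58, 10, 46, 74, 45, 51]
dequeue(): queue = [58, 10, 46, 74, 45, 51]
enqueue(44): queue = [58, 10, 46, 74, 45, 51, 44]
enqueue(41): queue = [58, 10, 46, 74, 45, 51, 44, 41]
dequeue(): queue = [10, 46, 74, 45, 51, 44, 41]
enqueue(59): queue = [10, 46, 74, 45, 51, 44, 41, 59]
enqueue(78): queue = [10, 46, 74, 45, 51, 44, 41, 59, 78]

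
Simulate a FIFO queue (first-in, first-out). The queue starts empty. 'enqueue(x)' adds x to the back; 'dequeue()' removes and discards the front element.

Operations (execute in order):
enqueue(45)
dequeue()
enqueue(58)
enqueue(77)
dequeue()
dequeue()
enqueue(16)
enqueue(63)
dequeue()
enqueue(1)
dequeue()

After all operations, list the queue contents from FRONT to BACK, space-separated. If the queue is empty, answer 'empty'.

Answer: 1

Derivation:
enqueue(45): [45]
dequeue(): []
enqueue(58): [58]
enqueue(77): [58, 77]
dequeue(): [77]
dequeue(): []
enqueue(16): [16]
enqueue(63): [16, 63]
dequeue(): [63]
enqueue(1): [63, 1]
dequeue(): [1]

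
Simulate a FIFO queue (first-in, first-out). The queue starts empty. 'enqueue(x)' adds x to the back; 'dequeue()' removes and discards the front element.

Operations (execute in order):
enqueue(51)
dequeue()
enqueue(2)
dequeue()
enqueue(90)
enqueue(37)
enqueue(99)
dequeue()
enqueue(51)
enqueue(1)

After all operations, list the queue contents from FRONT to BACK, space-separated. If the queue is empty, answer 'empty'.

enqueue(51): [51]
dequeue(): []
enqueue(2): [2]
dequeue(): []
enqueue(90): [90]
enqueue(37): [90, 37]
enqueue(99): [90, 37, 99]
dequeue(): [37, 99]
enqueue(51): [37, 99, 51]
enqueue(1): [37, 99, 51, 1]

Answer: 37 99 51 1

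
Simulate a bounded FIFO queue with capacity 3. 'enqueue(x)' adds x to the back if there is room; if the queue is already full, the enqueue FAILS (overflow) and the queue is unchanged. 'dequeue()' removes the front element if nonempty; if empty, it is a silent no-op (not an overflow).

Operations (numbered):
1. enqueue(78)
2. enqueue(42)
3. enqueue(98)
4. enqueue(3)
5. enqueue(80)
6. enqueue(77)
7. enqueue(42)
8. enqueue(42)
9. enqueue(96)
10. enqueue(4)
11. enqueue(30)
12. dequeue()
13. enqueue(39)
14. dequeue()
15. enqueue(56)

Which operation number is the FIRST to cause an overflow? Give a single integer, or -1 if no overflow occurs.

1. enqueue(78): size=1
2. enqueue(42): size=2
3. enqueue(98): size=3
4. enqueue(3): size=3=cap → OVERFLOW (fail)
5. enqueue(80): size=3=cap → OVERFLOW (fail)
6. enqueue(77): size=3=cap → OVERFLOW (fail)
7. enqueue(42): size=3=cap → OVERFLOW (fail)
8. enqueue(42): size=3=cap → OVERFLOW (fail)
9. enqueue(96): size=3=cap → OVERFLOW (fail)
10. enqueue(4): size=3=cap → OVERFLOW (fail)
11. enqueue(30): size=3=cap → OVERFLOW (fail)
12. dequeue(): size=2
13. enqueue(39): size=3
14. dequeue(): size=2
15. enqueue(56): size=3

Answer: 4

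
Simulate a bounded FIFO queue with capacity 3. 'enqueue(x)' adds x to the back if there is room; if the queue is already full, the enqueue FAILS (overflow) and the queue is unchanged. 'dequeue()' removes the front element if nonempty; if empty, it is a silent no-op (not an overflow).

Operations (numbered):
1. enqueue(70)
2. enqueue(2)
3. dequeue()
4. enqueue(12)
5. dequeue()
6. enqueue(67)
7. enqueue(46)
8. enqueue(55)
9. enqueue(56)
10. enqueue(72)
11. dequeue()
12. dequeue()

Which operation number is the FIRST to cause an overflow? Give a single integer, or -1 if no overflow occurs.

Answer: 8

Derivation:
1. enqueue(70): size=1
2. enqueue(2): size=2
3. dequeue(): size=1
4. enqueue(12): size=2
5. dequeue(): size=1
6. enqueue(67): size=2
7. enqueue(46): size=3
8. enqueue(55): size=3=cap → OVERFLOW (fail)
9. enqueue(56): size=3=cap → OVERFLOW (fail)
10. enqueue(72): size=3=cap → OVERFLOW (fail)
11. dequeue(): size=2
12. dequeue(): size=1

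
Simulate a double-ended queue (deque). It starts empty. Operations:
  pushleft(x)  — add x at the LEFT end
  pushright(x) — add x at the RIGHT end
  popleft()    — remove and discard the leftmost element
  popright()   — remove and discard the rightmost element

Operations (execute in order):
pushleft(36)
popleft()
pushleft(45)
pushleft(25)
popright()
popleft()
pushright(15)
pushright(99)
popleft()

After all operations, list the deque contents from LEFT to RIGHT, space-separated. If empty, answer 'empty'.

Answer: 99

Derivation:
pushleft(36): [36]
popleft(): []
pushleft(45): [45]
pushleft(25): [25, 45]
popright(): [25]
popleft(): []
pushright(15): [15]
pushright(99): [15, 99]
popleft(): [99]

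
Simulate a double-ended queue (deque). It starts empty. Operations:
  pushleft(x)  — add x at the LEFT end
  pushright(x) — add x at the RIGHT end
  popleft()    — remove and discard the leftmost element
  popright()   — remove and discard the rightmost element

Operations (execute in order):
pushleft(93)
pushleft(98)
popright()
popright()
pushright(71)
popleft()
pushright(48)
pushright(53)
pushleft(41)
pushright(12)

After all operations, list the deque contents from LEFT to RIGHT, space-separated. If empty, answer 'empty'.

pushleft(93): [93]
pushleft(98): [98, 93]
popright(): [98]
popright(): []
pushright(71): [71]
popleft(): []
pushright(48): [48]
pushright(53): [48, 53]
pushleft(41): [41, 48, 53]
pushright(12): [41, 48, 53, 12]

Answer: 41 48 53 12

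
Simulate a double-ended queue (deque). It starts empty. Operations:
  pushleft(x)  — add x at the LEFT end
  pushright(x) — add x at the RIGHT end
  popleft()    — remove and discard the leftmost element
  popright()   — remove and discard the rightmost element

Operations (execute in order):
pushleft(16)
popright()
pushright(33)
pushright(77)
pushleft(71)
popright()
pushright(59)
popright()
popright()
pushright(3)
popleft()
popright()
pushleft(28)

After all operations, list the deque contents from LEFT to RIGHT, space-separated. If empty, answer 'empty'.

Answer: 28

Derivation:
pushleft(16): [16]
popright(): []
pushright(33): [33]
pushright(77): [33, 77]
pushleft(71): [71, 33, 77]
popright(): [71, 33]
pushright(59): [71, 33, 59]
popright(): [71, 33]
popright(): [71]
pushright(3): [71, 3]
popleft(): [3]
popright(): []
pushleft(28): [28]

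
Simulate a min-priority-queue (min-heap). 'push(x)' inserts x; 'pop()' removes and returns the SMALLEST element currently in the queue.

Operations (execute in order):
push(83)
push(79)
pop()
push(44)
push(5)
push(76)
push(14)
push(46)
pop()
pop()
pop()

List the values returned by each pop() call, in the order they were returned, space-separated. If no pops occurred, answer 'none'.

Answer: 79 5 14 44

Derivation:
push(83): heap contents = [83]
push(79): heap contents = [79, 83]
pop() → 79: heap contents = [83]
push(44): heap contents = [44, 83]
push(5): heap contents = [5, 44, 83]
push(76): heap contents = [5, 44, 76, 83]
push(14): heap contents = [5, 14, 44, 76, 83]
push(46): heap contents = [5, 14, 44, 46, 76, 83]
pop() → 5: heap contents = [14, 44, 46, 76, 83]
pop() → 14: heap contents = [44, 46, 76, 83]
pop() → 44: heap contents = [46, 76, 83]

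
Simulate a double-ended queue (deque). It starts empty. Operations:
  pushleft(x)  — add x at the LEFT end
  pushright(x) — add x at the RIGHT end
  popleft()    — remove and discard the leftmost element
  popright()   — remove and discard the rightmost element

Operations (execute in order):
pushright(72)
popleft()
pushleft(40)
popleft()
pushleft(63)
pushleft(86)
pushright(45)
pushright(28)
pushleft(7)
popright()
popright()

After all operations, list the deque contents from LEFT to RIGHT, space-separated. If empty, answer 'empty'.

Answer: 7 86 63

Derivation:
pushright(72): [72]
popleft(): []
pushleft(40): [40]
popleft(): []
pushleft(63): [63]
pushleft(86): [86, 63]
pushright(45): [86, 63, 45]
pushright(28): [86, 63, 45, 28]
pushleft(7): [7, 86, 63, 45, 28]
popright(): [7, 86, 63, 45]
popright(): [7, 86, 63]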